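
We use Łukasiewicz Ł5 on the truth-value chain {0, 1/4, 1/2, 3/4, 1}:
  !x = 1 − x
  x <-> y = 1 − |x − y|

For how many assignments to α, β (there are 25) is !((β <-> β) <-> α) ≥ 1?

value 1: 5 assignments (counts)
value 3/4: 5 assignments
value 1/2: 5 assignments
value 1/4: 5 assignments
value 0: 5 assignments
So 5 of the 25 assignments meet the threshold.

5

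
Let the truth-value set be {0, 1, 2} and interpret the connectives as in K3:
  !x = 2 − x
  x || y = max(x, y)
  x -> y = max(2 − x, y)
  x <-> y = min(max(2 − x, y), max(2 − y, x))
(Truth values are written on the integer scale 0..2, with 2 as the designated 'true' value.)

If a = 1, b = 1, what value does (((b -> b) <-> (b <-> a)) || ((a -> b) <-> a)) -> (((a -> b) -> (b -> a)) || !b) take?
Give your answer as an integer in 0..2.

1

b -> b = 1 -> 1 = 1
b <-> a = 1 <-> 1 = 1
(b -> b) <-> (b <-> a) = 1 <-> 1 = 1
a -> b = 1 -> 1 = 1
(a -> b) <-> a = 1 <-> 1 = 1
((b -> b) <-> (b <-> a)) || ((a -> b) <-> a) = 1 || 1 = 1
a -> b = 1 -> 1 = 1
b -> a = 1 -> 1 = 1
(a -> b) -> (b -> a) = 1 -> 1 = 1
!b = !1 = 1
((a -> b) -> (b -> a)) || !b = 1 || 1 = 1
(((b -> b) <-> (b <-> a)) || ((a -> b) <-> a)) -> (((a -> b) -> (b -> a)) || !b) = 1 -> 1 = 1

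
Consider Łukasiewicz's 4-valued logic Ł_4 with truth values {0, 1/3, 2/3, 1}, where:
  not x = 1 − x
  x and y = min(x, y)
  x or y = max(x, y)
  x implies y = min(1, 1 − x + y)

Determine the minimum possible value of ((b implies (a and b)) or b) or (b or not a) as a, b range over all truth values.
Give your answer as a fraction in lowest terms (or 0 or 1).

Take a = 1/3, b = 2/3:
a and b = 1/3 and 2/3 = 1/3
b implies (a and b) = 2/3 implies 1/3 = 2/3
(b implies (a and b)) or b = 2/3 or 2/3 = 2/3
not a = not 1/3 = 2/3
b or not a = 2/3 or 2/3 = 2/3
((b implies (a and b)) or b) or (b or not a) = 2/3 or 2/3 = 2/3
No assignment yields a value below 2/3, so this is the minimum.

2/3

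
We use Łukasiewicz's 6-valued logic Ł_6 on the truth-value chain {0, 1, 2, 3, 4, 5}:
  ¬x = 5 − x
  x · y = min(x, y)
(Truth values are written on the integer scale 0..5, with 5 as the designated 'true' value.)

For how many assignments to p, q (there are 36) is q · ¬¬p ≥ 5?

1

value 5: 1 assignment (counts)
value 4: 3 assignments
value 3: 5 assignments
value 2: 7 assignments
value 1: 9 assignments
value 0: 11 assignments
So 1 of the 36 assignments meets the threshold.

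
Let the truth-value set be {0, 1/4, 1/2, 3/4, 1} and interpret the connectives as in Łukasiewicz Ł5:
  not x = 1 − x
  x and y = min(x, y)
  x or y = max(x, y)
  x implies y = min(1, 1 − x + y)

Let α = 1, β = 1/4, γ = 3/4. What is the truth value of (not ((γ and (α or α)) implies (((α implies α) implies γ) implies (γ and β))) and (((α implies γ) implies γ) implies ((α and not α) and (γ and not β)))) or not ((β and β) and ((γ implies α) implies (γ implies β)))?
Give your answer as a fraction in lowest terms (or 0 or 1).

3/4

α or α = 1 or 1 = 1
γ and (α or α) = 3/4 and 1 = 3/4
α implies α = 1 implies 1 = 1
(α implies α) implies γ = 1 implies 3/4 = 3/4
γ and β = 3/4 and 1/4 = 1/4
((α implies α) implies γ) implies (γ and β) = 3/4 implies 1/4 = 1/2
(γ and (α or α)) implies (((α implies α) implies γ) implies (γ and β)) = 3/4 implies 1/2 = 3/4
not ((γ and (α or α)) implies (((α implies α) implies γ) implies (γ and β))) = not 3/4 = 1/4
α implies γ = 1 implies 3/4 = 3/4
(α implies γ) implies γ = 3/4 implies 3/4 = 1
not α = not 1 = 0
α and not α = 1 and 0 = 0
not β = not 1/4 = 3/4
γ and not β = 3/4 and 3/4 = 3/4
(α and not α) and (γ and not β) = 0 and 3/4 = 0
((α implies γ) implies γ) implies ((α and not α) and (γ and not β)) = 1 implies 0 = 0
not ((γ and (α or α)) implies (((α implies α) implies γ) implies (γ and β))) and (((α implies γ) implies γ) implies ((α and not α) and (γ and not β))) = 1/4 and 0 = 0
β and β = 1/4 and 1/4 = 1/4
γ implies α = 3/4 implies 1 = 1
γ implies β = 3/4 implies 1/4 = 1/2
(γ implies α) implies (γ implies β) = 1 implies 1/2 = 1/2
(β and β) and ((γ implies α) implies (γ implies β)) = 1/4 and 1/2 = 1/4
not ((β and β) and ((γ implies α) implies (γ implies β))) = not 1/4 = 3/4
(not ((γ and (α or α)) implies (((α implies α) implies γ) implies (γ and β))) and (((α implies γ) implies γ) implies ((α and not α) and (γ and not β)))) or not ((β and β) and ((γ implies α) implies (γ implies β))) = 0 or 3/4 = 3/4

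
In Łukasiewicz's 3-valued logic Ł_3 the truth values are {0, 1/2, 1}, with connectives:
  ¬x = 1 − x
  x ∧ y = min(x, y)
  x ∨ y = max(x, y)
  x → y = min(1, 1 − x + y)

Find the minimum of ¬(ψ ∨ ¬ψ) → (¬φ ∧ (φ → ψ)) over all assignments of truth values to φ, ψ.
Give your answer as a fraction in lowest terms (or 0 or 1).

1/2

Take φ = 1, ψ = 1/2:
¬ψ = ¬1/2 = 1/2
ψ ∨ ¬ψ = 1/2 ∨ 1/2 = 1/2
¬(ψ ∨ ¬ψ) = ¬1/2 = 1/2
¬φ = ¬1 = 0
φ → ψ = 1 → 1/2 = 1/2
¬φ ∧ (φ → ψ) = 0 ∧ 1/2 = 0
¬(ψ ∨ ¬ψ) → (¬φ ∧ (φ → ψ)) = 1/2 → 0 = 1/2
No assignment yields a value below 1/2, so this is the minimum.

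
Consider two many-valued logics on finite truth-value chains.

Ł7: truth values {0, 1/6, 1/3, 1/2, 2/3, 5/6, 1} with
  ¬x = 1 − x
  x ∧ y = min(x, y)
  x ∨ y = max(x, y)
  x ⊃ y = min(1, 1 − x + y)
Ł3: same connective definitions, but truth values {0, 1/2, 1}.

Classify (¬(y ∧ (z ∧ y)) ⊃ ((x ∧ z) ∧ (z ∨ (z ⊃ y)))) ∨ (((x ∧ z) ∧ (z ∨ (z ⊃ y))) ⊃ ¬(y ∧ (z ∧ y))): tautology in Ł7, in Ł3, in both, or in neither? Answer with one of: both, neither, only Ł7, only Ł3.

In Ł7: every assignment gives 1 — tautology.
In Ł3: every assignment gives 1 — tautology.

both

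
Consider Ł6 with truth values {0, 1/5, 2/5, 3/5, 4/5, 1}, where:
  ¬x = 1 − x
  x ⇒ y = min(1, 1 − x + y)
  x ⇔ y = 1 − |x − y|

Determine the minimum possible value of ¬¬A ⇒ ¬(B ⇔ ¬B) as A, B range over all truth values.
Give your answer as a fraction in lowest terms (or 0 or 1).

1/5

Take A = 1, B = 2/5:
¬A = ¬1 = 0
¬¬A = ¬0 = 1
¬B = ¬2/5 = 3/5
B ⇔ ¬B = 2/5 ⇔ 3/5 = 4/5
¬(B ⇔ ¬B) = ¬4/5 = 1/5
¬¬A ⇒ ¬(B ⇔ ¬B) = 1 ⇒ 1/5 = 1/5
No assignment yields a value below 1/5, so this is the minimum.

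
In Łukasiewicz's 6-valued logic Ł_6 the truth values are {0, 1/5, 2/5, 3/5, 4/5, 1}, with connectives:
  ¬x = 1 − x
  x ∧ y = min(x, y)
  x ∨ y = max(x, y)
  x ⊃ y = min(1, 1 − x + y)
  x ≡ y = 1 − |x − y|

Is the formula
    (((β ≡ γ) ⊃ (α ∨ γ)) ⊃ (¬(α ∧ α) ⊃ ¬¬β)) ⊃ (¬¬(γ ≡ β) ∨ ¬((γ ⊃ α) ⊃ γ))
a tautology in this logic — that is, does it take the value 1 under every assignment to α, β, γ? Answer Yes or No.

Counterexample: take α = 0, β = 2/5, γ = 1/5.
β ≡ γ = 2/5 ≡ 1/5 = 4/5
α ∨ γ = 0 ∨ 1/5 = 1/5
(β ≡ γ) ⊃ (α ∨ γ) = 4/5 ⊃ 1/5 = 2/5
α ∧ α = 0 ∧ 0 = 0
¬(α ∧ α) = ¬0 = 1
¬β = ¬2/5 = 3/5
¬¬β = ¬3/5 = 2/5
¬(α ∧ α) ⊃ ¬¬β = 1 ⊃ 2/5 = 2/5
((β ≡ γ) ⊃ (α ∨ γ)) ⊃ (¬(α ∧ α) ⊃ ¬¬β) = 2/5 ⊃ 2/5 = 1
γ ≡ β = 1/5 ≡ 2/5 = 4/5
¬(γ ≡ β) = ¬4/5 = 1/5
¬¬(γ ≡ β) = ¬1/5 = 4/5
γ ⊃ α = 1/5 ⊃ 0 = 4/5
(γ ⊃ α) ⊃ γ = 4/5 ⊃ 1/5 = 2/5
¬((γ ⊃ α) ⊃ γ) = ¬2/5 = 3/5
¬¬(γ ≡ β) ∨ ¬((γ ⊃ α) ⊃ γ) = 4/5 ∨ 3/5 = 4/5
(((β ≡ γ) ⊃ (α ∨ γ)) ⊃ (¬(α ∧ α) ⊃ ¬¬β)) ⊃ (¬¬(γ ≡ β) ∨ ¬((γ ⊃ α) ⊃ γ)) = 1 ⊃ 4/5 = 4/5
This gives 4/5 ≠ 1.

No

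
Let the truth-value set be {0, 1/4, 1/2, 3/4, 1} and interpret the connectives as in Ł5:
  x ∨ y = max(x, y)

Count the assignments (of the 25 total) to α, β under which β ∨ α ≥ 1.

9

value 1: 9 assignments (counts)
value 3/4: 7 assignments
value 1/2: 5 assignments
value 1/4: 3 assignments
value 0: 1 assignment
So 9 of the 25 assignments meet the threshold.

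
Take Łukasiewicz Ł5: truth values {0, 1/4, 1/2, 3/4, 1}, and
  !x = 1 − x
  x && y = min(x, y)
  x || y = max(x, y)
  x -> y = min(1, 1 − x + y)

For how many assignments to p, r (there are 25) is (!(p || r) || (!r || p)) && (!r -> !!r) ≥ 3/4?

value 1: 3 assignments (counts)
value 3/4: 3 assignments (counts)
value 1/2: 10 assignments
value 1/4: 3 assignments
value 0: 6 assignments
So 6 of the 25 assignments meet the threshold.

6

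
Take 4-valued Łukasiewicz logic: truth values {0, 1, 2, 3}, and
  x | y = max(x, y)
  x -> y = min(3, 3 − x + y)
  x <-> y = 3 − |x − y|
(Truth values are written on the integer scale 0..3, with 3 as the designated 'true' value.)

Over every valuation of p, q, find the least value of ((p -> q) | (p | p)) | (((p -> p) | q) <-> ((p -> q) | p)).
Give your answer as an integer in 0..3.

2

Take p = 1, q = 0:
p -> q = 1 -> 0 = 2
p | p = 1 | 1 = 1
(p -> q) | (p | p) = 2 | 1 = 2
p -> p = 1 -> 1 = 3
(p -> p) | q = 3 | 0 = 3
p -> q = 1 -> 0 = 2
(p -> q) | p = 2 | 1 = 2
((p -> p) | q) <-> ((p -> q) | p) = 3 <-> 2 = 2
((p -> q) | (p | p)) | (((p -> p) | q) <-> ((p -> q) | p)) = 2 | 2 = 2
No assignment yields a value below 2, so this is the minimum.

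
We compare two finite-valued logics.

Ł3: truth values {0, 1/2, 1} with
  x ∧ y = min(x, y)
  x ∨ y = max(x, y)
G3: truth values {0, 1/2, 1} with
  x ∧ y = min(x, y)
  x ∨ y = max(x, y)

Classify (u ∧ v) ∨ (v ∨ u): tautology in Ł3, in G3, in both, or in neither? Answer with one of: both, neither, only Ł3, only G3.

In Ł3: at u = 0, v = 0 the value is 0 — not a tautology.
In G3: at u = 0, v = 0 the value is 0 — not a tautology.

neither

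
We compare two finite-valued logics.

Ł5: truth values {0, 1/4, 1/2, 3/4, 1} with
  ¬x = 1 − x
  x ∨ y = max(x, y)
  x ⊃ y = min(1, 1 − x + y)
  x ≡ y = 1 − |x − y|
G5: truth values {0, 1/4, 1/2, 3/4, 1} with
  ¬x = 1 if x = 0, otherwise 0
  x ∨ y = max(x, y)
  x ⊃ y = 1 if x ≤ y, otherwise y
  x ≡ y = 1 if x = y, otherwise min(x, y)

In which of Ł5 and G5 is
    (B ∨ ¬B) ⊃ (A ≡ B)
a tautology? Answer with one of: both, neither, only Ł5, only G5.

neither

In Ł5: at A = 0, B = 3/4 the value is 1/2 — not a tautology.
In G5: at A = 0, B = 1/4 the value is 0 — not a tautology.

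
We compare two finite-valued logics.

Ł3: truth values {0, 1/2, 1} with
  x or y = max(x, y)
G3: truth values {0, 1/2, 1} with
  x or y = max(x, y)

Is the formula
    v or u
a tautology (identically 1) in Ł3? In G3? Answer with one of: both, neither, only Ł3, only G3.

In Ł3: at u = 0, v = 0 the value is 0 — not a tautology.
In G3: at u = 0, v = 0 the value is 0 — not a tautology.

neither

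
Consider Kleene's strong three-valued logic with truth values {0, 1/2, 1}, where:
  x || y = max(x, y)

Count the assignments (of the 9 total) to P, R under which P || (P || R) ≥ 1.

P = 0, R = 0 ↦ 0  <
P = 0, R = 1/2 ↦ 1/2  <
P = 0, R = 1 ↦ 1  ≥
P = 1/2, R = 0 ↦ 1/2  <
P = 1/2, R = 1/2 ↦ 1/2  <
P = 1/2, R = 1 ↦ 1  ≥
P = 1, R = 0 ↦ 1  ≥
P = 1, R = 1/2 ↦ 1  ≥
P = 1, R = 1 ↦ 1  ≥
So 5 of the 9 assignments meet the threshold.

5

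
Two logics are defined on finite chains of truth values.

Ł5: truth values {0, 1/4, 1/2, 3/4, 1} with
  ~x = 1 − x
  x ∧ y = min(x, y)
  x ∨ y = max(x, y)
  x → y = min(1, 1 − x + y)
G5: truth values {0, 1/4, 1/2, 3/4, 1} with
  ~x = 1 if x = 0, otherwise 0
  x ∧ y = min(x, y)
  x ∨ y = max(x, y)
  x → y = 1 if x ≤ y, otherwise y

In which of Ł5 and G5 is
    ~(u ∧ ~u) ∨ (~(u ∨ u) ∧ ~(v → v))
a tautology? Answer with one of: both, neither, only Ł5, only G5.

In Ł5: at u = 1/4, v = 0 the value is 3/4 — not a tautology.
In G5: every assignment gives 1 — tautology.

only G5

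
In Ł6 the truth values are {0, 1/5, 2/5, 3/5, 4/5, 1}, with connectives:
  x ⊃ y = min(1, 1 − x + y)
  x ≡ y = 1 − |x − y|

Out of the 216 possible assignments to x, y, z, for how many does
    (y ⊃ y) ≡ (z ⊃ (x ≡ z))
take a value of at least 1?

162

value 1: 162 assignments (counts)
value 4/5: 18 assignments
value 3/5: 12 assignments
value 2/5: 12 assignments
value 1/5: 6 assignments
value 0: 6 assignments
So 162 of the 216 assignments meet the threshold.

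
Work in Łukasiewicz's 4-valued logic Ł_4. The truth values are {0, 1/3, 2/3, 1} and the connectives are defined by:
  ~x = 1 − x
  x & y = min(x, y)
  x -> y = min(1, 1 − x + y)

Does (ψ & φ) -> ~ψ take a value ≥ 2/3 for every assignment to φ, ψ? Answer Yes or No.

Counterexample: take φ = 2/3, ψ = 1.
ψ & φ = 1 & 2/3 = 2/3
~ψ = ~1 = 0
(ψ & φ) -> ~ψ = 2/3 -> 0 = 1/3
This gives 1/3, which is below 2/3.

No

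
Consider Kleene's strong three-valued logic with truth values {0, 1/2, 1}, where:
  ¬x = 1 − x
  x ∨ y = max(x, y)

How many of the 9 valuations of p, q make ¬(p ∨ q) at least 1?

1

p = 0, q = 0 ↦ 1  ≥
p = 0, q = 1/2 ↦ 1/2  <
p = 0, q = 1 ↦ 0  <
p = 1/2, q = 0 ↦ 1/2  <
p = 1/2, q = 1/2 ↦ 1/2  <
p = 1/2, q = 1 ↦ 0  <
p = 1, q = 0 ↦ 0  <
p = 1, q = 1/2 ↦ 0  <
p = 1, q = 1 ↦ 0  <
So 1 of the 9 assignments meets the threshold.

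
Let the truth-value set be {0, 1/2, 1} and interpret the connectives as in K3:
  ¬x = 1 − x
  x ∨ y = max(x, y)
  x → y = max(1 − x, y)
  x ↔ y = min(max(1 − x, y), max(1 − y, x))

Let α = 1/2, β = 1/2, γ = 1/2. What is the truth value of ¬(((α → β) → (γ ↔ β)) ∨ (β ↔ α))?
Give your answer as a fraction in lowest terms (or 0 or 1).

α → β = 1/2 → 1/2 = 1/2
γ ↔ β = 1/2 ↔ 1/2 = 1/2
(α → β) → (γ ↔ β) = 1/2 → 1/2 = 1/2
β ↔ α = 1/2 ↔ 1/2 = 1/2
((α → β) → (γ ↔ β)) ∨ (β ↔ α) = 1/2 ∨ 1/2 = 1/2
¬(((α → β) → (γ ↔ β)) ∨ (β ↔ α)) = ¬1/2 = 1/2

1/2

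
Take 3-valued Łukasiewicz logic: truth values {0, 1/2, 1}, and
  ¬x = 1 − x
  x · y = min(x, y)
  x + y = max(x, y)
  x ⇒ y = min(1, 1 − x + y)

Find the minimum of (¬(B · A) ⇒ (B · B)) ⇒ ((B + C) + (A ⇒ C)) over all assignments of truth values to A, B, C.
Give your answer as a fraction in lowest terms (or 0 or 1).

Take A = 1/2, B = 1/2, C = 0:
B · A = 1/2 · 1/2 = 1/2
¬(B · A) = ¬1/2 = 1/2
B · B = 1/2 · 1/2 = 1/2
¬(B · A) ⇒ (B · B) = 1/2 ⇒ 1/2 = 1
B + C = 1/2 + 0 = 1/2
A ⇒ C = 1/2 ⇒ 0 = 1/2
(B + C) + (A ⇒ C) = 1/2 + 1/2 = 1/2
(¬(B · A) ⇒ (B · B)) ⇒ ((B + C) + (A ⇒ C)) = 1 ⇒ 1/2 = 1/2
No assignment yields a value below 1/2, so this is the minimum.

1/2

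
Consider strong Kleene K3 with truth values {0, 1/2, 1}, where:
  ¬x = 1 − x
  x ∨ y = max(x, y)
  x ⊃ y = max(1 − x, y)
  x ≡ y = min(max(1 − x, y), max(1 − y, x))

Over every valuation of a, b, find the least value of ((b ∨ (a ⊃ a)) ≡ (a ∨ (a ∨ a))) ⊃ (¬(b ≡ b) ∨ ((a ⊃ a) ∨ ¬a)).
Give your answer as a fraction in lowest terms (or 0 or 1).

Take a = 1/2, b = 0:
a ⊃ a = 1/2 ⊃ 1/2 = 1/2
b ∨ (a ⊃ a) = 0 ∨ 1/2 = 1/2
a ∨ a = 1/2 ∨ 1/2 = 1/2
a ∨ (a ∨ a) = 1/2 ∨ 1/2 = 1/2
(b ∨ (a ⊃ a)) ≡ (a ∨ (a ∨ a)) = 1/2 ≡ 1/2 = 1/2
b ≡ b = 0 ≡ 0 = 1
¬(b ≡ b) = ¬1 = 0
a ⊃ a = 1/2 ⊃ 1/2 = 1/2
¬a = ¬1/2 = 1/2
(a ⊃ a) ∨ ¬a = 1/2 ∨ 1/2 = 1/2
¬(b ≡ b) ∨ ((a ⊃ a) ∨ ¬a) = 0 ∨ 1/2 = 1/2
((b ∨ (a ⊃ a)) ≡ (a ∨ (a ∨ a))) ⊃ (¬(b ≡ b) ∨ ((a ⊃ a) ∨ ¬a)) = 1/2 ⊃ 1/2 = 1/2
No assignment yields a value below 1/2, so this is the minimum.

1/2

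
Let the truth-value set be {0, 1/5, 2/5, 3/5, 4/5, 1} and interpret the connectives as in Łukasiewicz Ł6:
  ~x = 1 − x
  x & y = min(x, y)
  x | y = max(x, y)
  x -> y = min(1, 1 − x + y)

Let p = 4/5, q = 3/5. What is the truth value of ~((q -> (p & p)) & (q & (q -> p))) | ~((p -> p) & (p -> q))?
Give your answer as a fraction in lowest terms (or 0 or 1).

p & p = 4/5 & 4/5 = 4/5
q -> (p & p) = 3/5 -> 4/5 = 1
q -> p = 3/5 -> 4/5 = 1
q & (q -> p) = 3/5 & 1 = 3/5
(q -> (p & p)) & (q & (q -> p)) = 1 & 3/5 = 3/5
~((q -> (p & p)) & (q & (q -> p))) = ~3/5 = 2/5
p -> p = 4/5 -> 4/5 = 1
p -> q = 4/5 -> 3/5 = 4/5
(p -> p) & (p -> q) = 1 & 4/5 = 4/5
~((p -> p) & (p -> q)) = ~4/5 = 1/5
~((q -> (p & p)) & (q & (q -> p))) | ~((p -> p) & (p -> q)) = 2/5 | 1/5 = 2/5

2/5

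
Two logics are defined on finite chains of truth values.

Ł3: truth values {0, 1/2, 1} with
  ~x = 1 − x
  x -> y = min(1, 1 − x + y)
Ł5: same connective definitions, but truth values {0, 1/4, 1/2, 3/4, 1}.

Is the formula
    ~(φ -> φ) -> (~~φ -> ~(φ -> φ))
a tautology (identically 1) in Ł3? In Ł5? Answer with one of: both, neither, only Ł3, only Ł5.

both

In Ł3: every assignment gives 1 — tautology.
In Ł5: every assignment gives 1 — tautology.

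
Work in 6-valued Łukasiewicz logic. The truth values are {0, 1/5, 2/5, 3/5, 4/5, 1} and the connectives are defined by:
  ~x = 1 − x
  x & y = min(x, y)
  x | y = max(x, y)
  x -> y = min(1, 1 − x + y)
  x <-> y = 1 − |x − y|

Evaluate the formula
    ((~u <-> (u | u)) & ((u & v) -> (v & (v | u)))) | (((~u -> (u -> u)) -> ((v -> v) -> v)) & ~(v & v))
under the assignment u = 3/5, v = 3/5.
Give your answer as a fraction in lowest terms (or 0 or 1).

4/5

~u = ~3/5 = 2/5
u | u = 3/5 | 3/5 = 3/5
~u <-> (u | u) = 2/5 <-> 3/5 = 4/5
u & v = 3/5 & 3/5 = 3/5
v | u = 3/5 | 3/5 = 3/5
v & (v | u) = 3/5 & 3/5 = 3/5
(u & v) -> (v & (v | u)) = 3/5 -> 3/5 = 1
(~u <-> (u | u)) & ((u & v) -> (v & (v | u))) = 4/5 & 1 = 4/5
~u = ~3/5 = 2/5
u -> u = 3/5 -> 3/5 = 1
~u -> (u -> u) = 2/5 -> 1 = 1
v -> v = 3/5 -> 3/5 = 1
(v -> v) -> v = 1 -> 3/5 = 3/5
(~u -> (u -> u)) -> ((v -> v) -> v) = 1 -> 3/5 = 3/5
v & v = 3/5 & 3/5 = 3/5
~(v & v) = ~3/5 = 2/5
((~u -> (u -> u)) -> ((v -> v) -> v)) & ~(v & v) = 3/5 & 2/5 = 2/5
((~u <-> (u | u)) & ((u & v) -> (v & (v | u)))) | (((~u -> (u -> u)) -> ((v -> v) -> v)) & ~(v & v)) = 4/5 | 2/5 = 4/5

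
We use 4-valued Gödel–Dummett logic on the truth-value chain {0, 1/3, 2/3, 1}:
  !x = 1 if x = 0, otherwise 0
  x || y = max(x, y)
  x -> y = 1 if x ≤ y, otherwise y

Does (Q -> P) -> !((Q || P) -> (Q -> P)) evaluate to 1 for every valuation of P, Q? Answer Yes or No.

Counterexample: take P = 0, Q = 0.
Q -> P = 0 -> 0 = 1
Q || P = 0 || 0 = 0
(Q || P) -> (Q -> P) = 0 -> 1 = 1
!((Q || P) -> (Q -> P)) = !1 = 0
(Q -> P) -> !((Q || P) -> (Q -> P)) = 1 -> 0 = 0
This gives 0 ≠ 1.

No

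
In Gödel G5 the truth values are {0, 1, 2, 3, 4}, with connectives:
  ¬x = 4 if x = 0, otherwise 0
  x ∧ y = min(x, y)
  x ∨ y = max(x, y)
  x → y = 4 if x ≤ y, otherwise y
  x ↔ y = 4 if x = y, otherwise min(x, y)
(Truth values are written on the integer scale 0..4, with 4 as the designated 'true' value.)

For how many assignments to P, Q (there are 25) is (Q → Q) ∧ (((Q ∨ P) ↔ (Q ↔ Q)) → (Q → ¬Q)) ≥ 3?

value 4: 5 assignments (counts)
value 0: 20 assignments
So 5 of the 25 assignments meet the threshold.

5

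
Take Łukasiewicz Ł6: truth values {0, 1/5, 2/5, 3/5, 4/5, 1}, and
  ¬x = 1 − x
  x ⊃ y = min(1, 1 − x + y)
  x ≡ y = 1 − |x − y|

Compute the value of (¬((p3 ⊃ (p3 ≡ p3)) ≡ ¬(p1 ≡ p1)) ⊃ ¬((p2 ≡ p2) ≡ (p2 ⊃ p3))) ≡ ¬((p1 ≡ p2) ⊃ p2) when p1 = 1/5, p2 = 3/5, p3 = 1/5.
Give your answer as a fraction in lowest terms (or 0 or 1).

p3 ≡ p3 = 1/5 ≡ 1/5 = 1
p3 ⊃ (p3 ≡ p3) = 1/5 ⊃ 1 = 1
p1 ≡ p1 = 1/5 ≡ 1/5 = 1
¬(p1 ≡ p1) = ¬1 = 0
(p3 ⊃ (p3 ≡ p3)) ≡ ¬(p1 ≡ p1) = 1 ≡ 0 = 0
¬((p3 ⊃ (p3 ≡ p3)) ≡ ¬(p1 ≡ p1)) = ¬0 = 1
p2 ≡ p2 = 3/5 ≡ 3/5 = 1
p2 ⊃ p3 = 3/5 ⊃ 1/5 = 3/5
(p2 ≡ p2) ≡ (p2 ⊃ p3) = 1 ≡ 3/5 = 3/5
¬((p2 ≡ p2) ≡ (p2 ⊃ p3)) = ¬3/5 = 2/5
¬((p3 ⊃ (p3 ≡ p3)) ≡ ¬(p1 ≡ p1)) ⊃ ¬((p2 ≡ p2) ≡ (p2 ⊃ p3)) = 1 ⊃ 2/5 = 2/5
p1 ≡ p2 = 1/5 ≡ 3/5 = 3/5
(p1 ≡ p2) ⊃ p2 = 3/5 ⊃ 3/5 = 1
¬((p1 ≡ p2) ⊃ p2) = ¬1 = 0
(¬((p3 ⊃ (p3 ≡ p3)) ≡ ¬(p1 ≡ p1)) ⊃ ¬((p2 ≡ p2) ≡ (p2 ⊃ p3))) ≡ ¬((p1 ≡ p2) ⊃ p2) = 2/5 ≡ 0 = 3/5

3/5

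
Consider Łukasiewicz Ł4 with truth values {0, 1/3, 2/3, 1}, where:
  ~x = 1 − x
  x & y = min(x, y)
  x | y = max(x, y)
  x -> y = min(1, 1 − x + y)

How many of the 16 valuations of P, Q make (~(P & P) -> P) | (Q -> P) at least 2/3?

P = 0, Q = 0 ↦ 1  ≥
P = 0, Q = 1/3 ↦ 2/3  ≥
P = 0, Q = 2/3 ↦ 1/3  <
P = 0, Q = 1 ↦ 0  <
P = 1/3, Q = 0 ↦ 1  ≥
P = 1/3, Q = 1/3 ↦ 1  ≥
P = 1/3, Q = 2/3 ↦ 2/3  ≥
P = 1/3, Q = 1 ↦ 2/3  ≥
P = 2/3, Q = 0 ↦ 1  ≥
P = 2/3, Q = 1/3 ↦ 1  ≥
P = 2/3, Q = 2/3 ↦ 1  ≥
P = 2/3, Q = 1 ↦ 1  ≥
P = 1, Q = 0 ↦ 1  ≥
P = 1, Q = 1/3 ↦ 1  ≥
P = 1, Q = 2/3 ↦ 1  ≥
P = 1, Q = 1 ↦ 1  ≥
So 14 of the 16 assignments meet the threshold.

14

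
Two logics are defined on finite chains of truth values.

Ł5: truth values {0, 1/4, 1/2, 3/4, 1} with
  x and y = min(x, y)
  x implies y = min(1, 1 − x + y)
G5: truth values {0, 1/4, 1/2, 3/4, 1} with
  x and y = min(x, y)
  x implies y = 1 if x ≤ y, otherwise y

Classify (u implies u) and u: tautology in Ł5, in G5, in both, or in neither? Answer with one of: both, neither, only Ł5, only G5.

In Ł5: at u = 0 the value is 0 — not a tautology.
In G5: at u = 0 the value is 0 — not a tautology.

neither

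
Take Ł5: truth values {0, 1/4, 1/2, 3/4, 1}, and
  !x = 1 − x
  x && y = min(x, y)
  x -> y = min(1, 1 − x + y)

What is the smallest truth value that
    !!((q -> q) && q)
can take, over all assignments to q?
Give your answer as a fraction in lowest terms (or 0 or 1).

0

Take q = 0:
q -> q = 0 -> 0 = 1
(q -> q) && q = 1 && 0 = 0
!((q -> q) && q) = !0 = 1
!!((q -> q) && q) = !1 = 0
No assignment yields a value below 0, so this is the minimum.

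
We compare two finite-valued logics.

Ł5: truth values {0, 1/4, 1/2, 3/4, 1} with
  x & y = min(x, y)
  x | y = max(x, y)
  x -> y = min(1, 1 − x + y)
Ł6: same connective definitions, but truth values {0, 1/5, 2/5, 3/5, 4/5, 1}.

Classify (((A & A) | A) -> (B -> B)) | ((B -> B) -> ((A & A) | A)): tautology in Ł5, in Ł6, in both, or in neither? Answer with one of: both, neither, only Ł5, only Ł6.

In Ł5: every assignment gives 1 — tautology.
In Ł6: every assignment gives 1 — tautology.

both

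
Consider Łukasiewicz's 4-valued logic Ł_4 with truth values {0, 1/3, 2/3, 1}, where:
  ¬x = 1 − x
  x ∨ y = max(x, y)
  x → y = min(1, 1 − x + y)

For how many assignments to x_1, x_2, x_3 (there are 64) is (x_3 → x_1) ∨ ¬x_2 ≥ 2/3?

value 1: 46 assignments (counts)
value 2/3: 12 assignments (counts)
value 1/3: 5 assignments
value 0: 1 assignment
So 58 of the 64 assignments meet the threshold.

58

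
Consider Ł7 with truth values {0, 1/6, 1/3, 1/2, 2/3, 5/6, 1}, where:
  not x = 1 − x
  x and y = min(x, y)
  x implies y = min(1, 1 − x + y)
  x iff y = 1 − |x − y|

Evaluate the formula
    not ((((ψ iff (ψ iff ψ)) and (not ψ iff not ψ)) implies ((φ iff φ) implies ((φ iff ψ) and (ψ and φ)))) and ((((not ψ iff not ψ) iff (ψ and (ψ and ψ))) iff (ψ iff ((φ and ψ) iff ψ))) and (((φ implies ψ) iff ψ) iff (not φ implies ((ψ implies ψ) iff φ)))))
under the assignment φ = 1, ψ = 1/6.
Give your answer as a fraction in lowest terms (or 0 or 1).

0

ψ iff ψ = 1/6 iff 1/6 = 1
ψ iff (ψ iff ψ) = 1/6 iff 1 = 1/6
not ψ = not 1/6 = 5/6
not ψ = not 1/6 = 5/6
not ψ iff not ψ = 5/6 iff 5/6 = 1
(ψ iff (ψ iff ψ)) and (not ψ iff not ψ) = 1/6 and 1 = 1/6
φ iff φ = 1 iff 1 = 1
φ iff ψ = 1 iff 1/6 = 1/6
ψ and φ = 1/6 and 1 = 1/6
(φ iff ψ) and (ψ and φ) = 1/6 and 1/6 = 1/6
(φ iff φ) implies ((φ iff ψ) and (ψ and φ)) = 1 implies 1/6 = 1/6
((ψ iff (ψ iff ψ)) and (not ψ iff not ψ)) implies ((φ iff φ) implies ((φ iff ψ) and (ψ and φ))) = 1/6 implies 1/6 = 1
not ψ = not 1/6 = 5/6
not ψ = not 1/6 = 5/6
not ψ iff not ψ = 5/6 iff 5/6 = 1
ψ and ψ = 1/6 and 1/6 = 1/6
ψ and (ψ and ψ) = 1/6 and 1/6 = 1/6
(not ψ iff not ψ) iff (ψ and (ψ and ψ)) = 1 iff 1/6 = 1/6
φ and ψ = 1 and 1/6 = 1/6
(φ and ψ) iff ψ = 1/6 iff 1/6 = 1
ψ iff ((φ and ψ) iff ψ) = 1/6 iff 1 = 1/6
((not ψ iff not ψ) iff (ψ and (ψ and ψ))) iff (ψ iff ((φ and ψ) iff ψ)) = 1/6 iff 1/6 = 1
φ implies ψ = 1 implies 1/6 = 1/6
(φ implies ψ) iff ψ = 1/6 iff 1/6 = 1
not φ = not 1 = 0
ψ implies ψ = 1/6 implies 1/6 = 1
(ψ implies ψ) iff φ = 1 iff 1 = 1
not φ implies ((ψ implies ψ) iff φ) = 0 implies 1 = 1
((φ implies ψ) iff ψ) iff (not φ implies ((ψ implies ψ) iff φ)) = 1 iff 1 = 1
(((not ψ iff not ψ) iff (ψ and (ψ and ψ))) iff (ψ iff ((φ and ψ) iff ψ))) and (((φ implies ψ) iff ψ) iff (not φ implies ((ψ implies ψ) iff φ))) = 1 and 1 = 1
(((ψ iff (ψ iff ψ)) and (not ψ iff not ψ)) implies ((φ iff φ) implies ((φ iff ψ) and (ψ and φ)))) and ((((not ψ iff not ψ) iff (ψ and (ψ and ψ))) iff (ψ iff ((φ and ψ) iff ψ))) and (((φ implies ψ) iff ψ) iff (not φ implies ((ψ implies ψ) iff φ)))) = 1 and 1 = 1
not ((((ψ iff (ψ iff ψ)) and (not ψ iff not ψ)) implies ((φ iff φ) implies ((φ iff ψ) and (ψ and φ)))) and ((((not ψ iff not ψ) iff (ψ and (ψ and ψ))) iff (ψ iff ((φ and ψ) iff ψ))) and (((φ implies ψ) iff ψ) iff (not φ implies ((ψ implies ψ) iff φ))))) = not 1 = 0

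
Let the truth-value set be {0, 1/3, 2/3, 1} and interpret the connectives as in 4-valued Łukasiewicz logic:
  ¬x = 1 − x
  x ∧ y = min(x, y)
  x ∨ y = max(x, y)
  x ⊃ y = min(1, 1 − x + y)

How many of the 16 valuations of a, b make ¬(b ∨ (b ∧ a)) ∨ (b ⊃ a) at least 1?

a = 0, b = 0 ↦ 1  ≥
a = 0, b = 1/3 ↦ 2/3  <
a = 0, b = 2/3 ↦ 1/3  <
a = 0, b = 1 ↦ 0  <
a = 1/3, b = 0 ↦ 1  ≥
a = 1/3, b = 1/3 ↦ 1  ≥
a = 1/3, b = 2/3 ↦ 2/3  <
a = 1/3, b = 1 ↦ 1/3  <
a = 2/3, b = 0 ↦ 1  ≥
a = 2/3, b = 1/3 ↦ 1  ≥
a = 2/3, b = 2/3 ↦ 1  ≥
a = 2/3, b = 1 ↦ 2/3  <
a = 1, b = 0 ↦ 1  ≥
a = 1, b = 1/3 ↦ 1  ≥
a = 1, b = 2/3 ↦ 1  ≥
a = 1, b = 1 ↦ 1  ≥
So 10 of the 16 assignments meet the threshold.

10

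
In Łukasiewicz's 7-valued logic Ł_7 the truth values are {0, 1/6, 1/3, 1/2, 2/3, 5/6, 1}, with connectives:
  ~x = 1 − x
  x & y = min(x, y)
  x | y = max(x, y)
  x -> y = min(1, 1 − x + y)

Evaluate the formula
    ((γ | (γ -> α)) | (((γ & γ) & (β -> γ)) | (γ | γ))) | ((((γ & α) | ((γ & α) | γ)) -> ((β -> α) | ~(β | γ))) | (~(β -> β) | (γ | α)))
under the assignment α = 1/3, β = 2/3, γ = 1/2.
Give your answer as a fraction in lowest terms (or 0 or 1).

γ -> α = 1/2 -> 1/3 = 5/6
γ | (γ -> α) = 1/2 | 5/6 = 5/6
γ & γ = 1/2 & 1/2 = 1/2
β -> γ = 2/3 -> 1/2 = 5/6
(γ & γ) & (β -> γ) = 1/2 & 5/6 = 1/2
γ | γ = 1/2 | 1/2 = 1/2
((γ & γ) & (β -> γ)) | (γ | γ) = 1/2 | 1/2 = 1/2
(γ | (γ -> α)) | (((γ & γ) & (β -> γ)) | (γ | γ)) = 5/6 | 1/2 = 5/6
γ & α = 1/2 & 1/3 = 1/3
γ & α = 1/2 & 1/3 = 1/3
(γ & α) | γ = 1/3 | 1/2 = 1/2
(γ & α) | ((γ & α) | γ) = 1/3 | 1/2 = 1/2
β -> α = 2/3 -> 1/3 = 2/3
β | γ = 2/3 | 1/2 = 2/3
~(β | γ) = ~2/3 = 1/3
(β -> α) | ~(β | γ) = 2/3 | 1/3 = 2/3
((γ & α) | ((γ & α) | γ)) -> ((β -> α) | ~(β | γ)) = 1/2 -> 2/3 = 1
β -> β = 2/3 -> 2/3 = 1
~(β -> β) = ~1 = 0
γ | α = 1/2 | 1/3 = 1/2
~(β -> β) | (γ | α) = 0 | 1/2 = 1/2
(((γ & α) | ((γ & α) | γ)) -> ((β -> α) | ~(β | γ))) | (~(β -> β) | (γ | α)) = 1 | 1/2 = 1
((γ | (γ -> α)) | (((γ & γ) & (β -> γ)) | (γ | γ))) | ((((γ & α) | ((γ & α) | γ)) -> ((β -> α) | ~(β | γ))) | (~(β -> β) | (γ | α))) = 5/6 | 1 = 1

1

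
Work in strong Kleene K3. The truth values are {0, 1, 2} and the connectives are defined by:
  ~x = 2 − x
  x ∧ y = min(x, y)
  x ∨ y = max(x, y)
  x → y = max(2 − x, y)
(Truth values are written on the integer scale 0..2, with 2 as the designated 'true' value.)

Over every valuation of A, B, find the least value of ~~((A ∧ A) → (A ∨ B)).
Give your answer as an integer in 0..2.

Take A = 1, B = 0:
A ∧ A = 1 ∧ 1 = 1
A ∨ B = 1 ∨ 0 = 1
(A ∧ A) → (A ∨ B) = 1 → 1 = 1
~((A ∧ A) → (A ∨ B)) = ~1 = 1
~~((A ∧ A) → (A ∨ B)) = ~1 = 1
No assignment yields a value below 1, so this is the minimum.

1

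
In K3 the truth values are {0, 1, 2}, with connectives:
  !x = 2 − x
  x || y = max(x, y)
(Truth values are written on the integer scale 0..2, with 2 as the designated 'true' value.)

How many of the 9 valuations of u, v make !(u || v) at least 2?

u = 0, v = 0 ↦ 2  ≥
u = 0, v = 1 ↦ 1  <
u = 0, v = 2 ↦ 0  <
u = 1, v = 0 ↦ 1  <
u = 1, v = 1 ↦ 1  <
u = 1, v = 2 ↦ 0  <
u = 2, v = 0 ↦ 0  <
u = 2, v = 1 ↦ 0  <
u = 2, v = 2 ↦ 0  <
So 1 of the 9 assignments meets the threshold.

1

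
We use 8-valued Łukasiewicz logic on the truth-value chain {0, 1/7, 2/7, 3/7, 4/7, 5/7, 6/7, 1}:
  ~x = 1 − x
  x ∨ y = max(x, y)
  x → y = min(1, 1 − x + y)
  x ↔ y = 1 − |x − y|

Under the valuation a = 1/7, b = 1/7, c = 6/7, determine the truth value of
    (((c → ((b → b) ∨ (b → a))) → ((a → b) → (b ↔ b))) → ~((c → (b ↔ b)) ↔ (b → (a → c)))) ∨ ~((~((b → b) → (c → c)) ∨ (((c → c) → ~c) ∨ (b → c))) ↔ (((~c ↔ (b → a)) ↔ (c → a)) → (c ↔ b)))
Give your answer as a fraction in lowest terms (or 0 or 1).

b → b = 1/7 → 1/7 = 1
b → a = 1/7 → 1/7 = 1
(b → b) ∨ (b → a) = 1 ∨ 1 = 1
c → ((b → b) ∨ (b → a)) = 6/7 → 1 = 1
a → b = 1/7 → 1/7 = 1
b ↔ b = 1/7 ↔ 1/7 = 1
(a → b) → (b ↔ b) = 1 → 1 = 1
(c → ((b → b) ∨ (b → a))) → ((a → b) → (b ↔ b)) = 1 → 1 = 1
b ↔ b = 1/7 ↔ 1/7 = 1
c → (b ↔ b) = 6/7 → 1 = 1
a → c = 1/7 → 6/7 = 1
b → (a → c) = 1/7 → 1 = 1
(c → (b ↔ b)) ↔ (b → (a → c)) = 1 ↔ 1 = 1
~((c → (b ↔ b)) ↔ (b → (a → c))) = ~1 = 0
((c → ((b → b) ∨ (b → a))) → ((a → b) → (b ↔ b))) → ~((c → (b ↔ b)) ↔ (b → (a → c))) = 1 → 0 = 0
b → b = 1/7 → 1/7 = 1
c → c = 6/7 → 6/7 = 1
(b → b) → (c → c) = 1 → 1 = 1
~((b → b) → (c → c)) = ~1 = 0
c → c = 6/7 → 6/7 = 1
~c = ~6/7 = 1/7
(c → c) → ~c = 1 → 1/7 = 1/7
b → c = 1/7 → 6/7 = 1
((c → c) → ~c) ∨ (b → c) = 1/7 ∨ 1 = 1
~((b → b) → (c → c)) ∨ (((c → c) → ~c) ∨ (b → c)) = 0 ∨ 1 = 1
~c = ~6/7 = 1/7
b → a = 1/7 → 1/7 = 1
~c ↔ (b → a) = 1/7 ↔ 1 = 1/7
c → a = 6/7 → 1/7 = 2/7
(~c ↔ (b → a)) ↔ (c → a) = 1/7 ↔ 2/7 = 6/7
c ↔ b = 6/7 ↔ 1/7 = 2/7
((~c ↔ (b → a)) ↔ (c → a)) → (c ↔ b) = 6/7 → 2/7 = 3/7
(~((b → b) → (c → c)) ∨ (((c → c) → ~c) ∨ (b → c))) ↔ (((~c ↔ (b → a)) ↔ (c → a)) → (c ↔ b)) = 1 ↔ 3/7 = 3/7
~((~((b → b) → (c → c)) ∨ (((c → c) → ~c) ∨ (b → c))) ↔ (((~c ↔ (b → a)) ↔ (c → a)) → (c ↔ b))) = ~3/7 = 4/7
(((c → ((b → b) ∨ (b → a))) → ((a → b) → (b ↔ b))) → ~((c → (b ↔ b)) ↔ (b → (a → c)))) ∨ ~((~((b → b) → (c → c)) ∨ (((c → c) → ~c) ∨ (b → c))) ↔ (((~c ↔ (b → a)) ↔ (c → a)) → (c ↔ b))) = 0 ∨ 4/7 = 4/7

4/7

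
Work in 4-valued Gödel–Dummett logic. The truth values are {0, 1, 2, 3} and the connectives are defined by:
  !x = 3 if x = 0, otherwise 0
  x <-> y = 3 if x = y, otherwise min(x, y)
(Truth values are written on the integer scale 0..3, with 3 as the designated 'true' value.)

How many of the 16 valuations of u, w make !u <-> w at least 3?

4

u = 0, w = 0 ↦ 0  <
u = 0, w = 1 ↦ 1  <
u = 0, w = 2 ↦ 2  <
u = 0, w = 3 ↦ 3  ≥
u = 1, w = 0 ↦ 3  ≥
u = 1, w = 1 ↦ 0  <
u = 1, w = 2 ↦ 0  <
u = 1, w = 3 ↦ 0  <
u = 2, w = 0 ↦ 3  ≥
u = 2, w = 1 ↦ 0  <
u = 2, w = 2 ↦ 0  <
u = 2, w = 3 ↦ 0  <
u = 3, w = 0 ↦ 3  ≥
u = 3, w = 1 ↦ 0  <
u = 3, w = 2 ↦ 0  <
u = 3, w = 3 ↦ 0  <
So 4 of the 16 assignments meet the threshold.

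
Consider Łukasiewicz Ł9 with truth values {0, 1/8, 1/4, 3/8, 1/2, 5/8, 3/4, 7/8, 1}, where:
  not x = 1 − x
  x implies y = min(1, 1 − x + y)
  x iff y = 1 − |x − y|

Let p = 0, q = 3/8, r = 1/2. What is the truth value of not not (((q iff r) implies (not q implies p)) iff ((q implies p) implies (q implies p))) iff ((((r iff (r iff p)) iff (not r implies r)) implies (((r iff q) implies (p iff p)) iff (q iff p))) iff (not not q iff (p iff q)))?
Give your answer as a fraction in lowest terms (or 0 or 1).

q iff r = 3/8 iff 1/2 = 7/8
not q = not 3/8 = 5/8
not q implies p = 5/8 implies 0 = 3/8
(q iff r) implies (not q implies p) = 7/8 implies 3/8 = 1/2
q implies p = 3/8 implies 0 = 5/8
q implies p = 3/8 implies 0 = 5/8
(q implies p) implies (q implies p) = 5/8 implies 5/8 = 1
((q iff r) implies (not q implies p)) iff ((q implies p) implies (q implies p)) = 1/2 iff 1 = 1/2
not (((q iff r) implies (not q implies p)) iff ((q implies p) implies (q implies p))) = not 1/2 = 1/2
not not (((q iff r) implies (not q implies p)) iff ((q implies p) implies (q implies p))) = not 1/2 = 1/2
r iff p = 1/2 iff 0 = 1/2
r iff (r iff p) = 1/2 iff 1/2 = 1
not r = not 1/2 = 1/2
not r implies r = 1/2 implies 1/2 = 1
(r iff (r iff p)) iff (not r implies r) = 1 iff 1 = 1
r iff q = 1/2 iff 3/8 = 7/8
p iff p = 0 iff 0 = 1
(r iff q) implies (p iff p) = 7/8 implies 1 = 1
q iff p = 3/8 iff 0 = 5/8
((r iff q) implies (p iff p)) iff (q iff p) = 1 iff 5/8 = 5/8
((r iff (r iff p)) iff (not r implies r)) implies (((r iff q) implies (p iff p)) iff (q iff p)) = 1 implies 5/8 = 5/8
not q = not 3/8 = 5/8
not not q = not 5/8 = 3/8
p iff q = 0 iff 3/8 = 5/8
not not q iff (p iff q) = 3/8 iff 5/8 = 3/4
(((r iff (r iff p)) iff (not r implies r)) implies (((r iff q) implies (p iff p)) iff (q iff p))) iff (not not q iff (p iff q)) = 5/8 iff 3/4 = 7/8
not not (((q iff r) implies (not q implies p)) iff ((q implies p) implies (q implies p))) iff ((((r iff (r iff p)) iff (not r implies r)) implies (((r iff q) implies (p iff p)) iff (q iff p))) iff (not not q iff (p iff q))) = 1/2 iff 7/8 = 5/8

5/8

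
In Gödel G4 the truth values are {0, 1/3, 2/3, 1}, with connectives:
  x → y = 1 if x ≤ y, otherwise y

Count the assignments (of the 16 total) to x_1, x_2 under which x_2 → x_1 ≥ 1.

x_1 = 0, x_2 = 0 ↦ 1  ≥
x_1 = 0, x_2 = 1/3 ↦ 0  <
x_1 = 0, x_2 = 2/3 ↦ 0  <
x_1 = 0, x_2 = 1 ↦ 0  <
x_1 = 1/3, x_2 = 0 ↦ 1  ≥
x_1 = 1/3, x_2 = 1/3 ↦ 1  ≥
x_1 = 1/3, x_2 = 2/3 ↦ 1/3  <
x_1 = 1/3, x_2 = 1 ↦ 1/3  <
x_1 = 2/3, x_2 = 0 ↦ 1  ≥
x_1 = 2/3, x_2 = 1/3 ↦ 1  ≥
x_1 = 2/3, x_2 = 2/3 ↦ 1  ≥
x_1 = 2/3, x_2 = 1 ↦ 2/3  <
x_1 = 1, x_2 = 0 ↦ 1  ≥
x_1 = 1, x_2 = 1/3 ↦ 1  ≥
x_1 = 1, x_2 = 2/3 ↦ 1  ≥
x_1 = 1, x_2 = 1 ↦ 1  ≥
So 10 of the 16 assignments meet the threshold.

10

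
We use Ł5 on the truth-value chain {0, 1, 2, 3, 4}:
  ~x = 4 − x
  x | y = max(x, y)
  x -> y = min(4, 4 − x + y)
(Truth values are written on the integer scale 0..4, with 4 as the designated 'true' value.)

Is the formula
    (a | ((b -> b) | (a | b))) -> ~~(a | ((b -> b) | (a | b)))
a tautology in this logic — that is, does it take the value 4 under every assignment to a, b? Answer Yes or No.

At a = 2, b = 3, for instance:
b -> b = 3 -> 3 = 4
a | b = 2 | 3 = 3
(b -> b) | (a | b) = 4 | 3 = 4
a | ((b -> b) | (a | b)) = 2 | 4 = 4
~(a | ((b -> b) | (a | b))) = ~4 = 0
~~(a | ((b -> b) | (a | b))) = ~0 = 4
(a | ((b -> b) | (a | b))) -> ~~(a | ((b -> b) | (a | b))) = 4 -> 4 = 4
and checking the remaining 24 assignments likewise gives ≥ 4 in every case.

Yes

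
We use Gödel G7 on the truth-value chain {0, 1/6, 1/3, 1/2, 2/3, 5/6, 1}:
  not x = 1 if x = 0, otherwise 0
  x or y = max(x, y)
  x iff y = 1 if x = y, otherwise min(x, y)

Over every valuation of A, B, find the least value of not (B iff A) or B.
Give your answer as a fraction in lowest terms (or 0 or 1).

Take A = 0, B = 0:
B iff A = 0 iff 0 = 1
not (B iff A) = not 1 = 0
not (B iff A) or B = 0 or 0 = 0
No assignment yields a value below 0, so this is the minimum.

0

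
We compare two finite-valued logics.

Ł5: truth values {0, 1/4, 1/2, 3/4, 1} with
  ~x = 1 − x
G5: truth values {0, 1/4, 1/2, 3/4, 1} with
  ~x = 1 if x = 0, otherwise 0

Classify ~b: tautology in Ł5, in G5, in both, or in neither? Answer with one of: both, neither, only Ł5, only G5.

neither

In Ł5: at b = 1/4 the value is 3/4 — not a tautology.
In G5: at b = 1/4 the value is 0 — not a tautology.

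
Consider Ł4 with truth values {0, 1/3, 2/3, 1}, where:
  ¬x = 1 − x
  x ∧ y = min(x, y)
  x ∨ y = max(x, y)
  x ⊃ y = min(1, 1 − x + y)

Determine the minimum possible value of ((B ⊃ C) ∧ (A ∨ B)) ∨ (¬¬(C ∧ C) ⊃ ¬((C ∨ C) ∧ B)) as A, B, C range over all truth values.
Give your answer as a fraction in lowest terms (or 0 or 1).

2/3

Take A = 0, B = 1/3, C = 1:
B ⊃ C = 1/3 ⊃ 1 = 1
A ∨ B = 0 ∨ 1/3 = 1/3
(B ⊃ C) ∧ (A ∨ B) = 1 ∧ 1/3 = 1/3
C ∧ C = 1 ∧ 1 = 1
¬(C ∧ C) = ¬1 = 0
¬¬(C ∧ C) = ¬0 = 1
C ∨ C = 1 ∨ 1 = 1
(C ∨ C) ∧ B = 1 ∧ 1/3 = 1/3
¬((C ∨ C) ∧ B) = ¬1/3 = 2/3
¬¬(C ∧ C) ⊃ ¬((C ∨ C) ∧ B) = 1 ⊃ 2/3 = 2/3
((B ⊃ C) ∧ (A ∨ B)) ∨ (¬¬(C ∧ C) ⊃ ¬((C ∨ C) ∧ B)) = 1/3 ∨ 2/3 = 2/3
No assignment yields a value below 2/3, so this is the minimum.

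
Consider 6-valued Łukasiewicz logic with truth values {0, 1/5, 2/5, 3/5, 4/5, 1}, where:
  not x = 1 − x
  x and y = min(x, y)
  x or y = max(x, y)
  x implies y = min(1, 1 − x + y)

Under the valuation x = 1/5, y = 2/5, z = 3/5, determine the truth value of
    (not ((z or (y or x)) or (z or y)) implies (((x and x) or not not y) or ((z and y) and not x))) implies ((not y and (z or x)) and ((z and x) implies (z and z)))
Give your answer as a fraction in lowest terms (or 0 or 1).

y or x = 2/5 or 1/5 = 2/5
z or (y or x) = 3/5 or 2/5 = 3/5
z or y = 3/5 or 2/5 = 3/5
(z or (y or x)) or (z or y) = 3/5 or 3/5 = 3/5
not ((z or (y or x)) or (z or y)) = not 3/5 = 2/5
x and x = 1/5 and 1/5 = 1/5
not y = not 2/5 = 3/5
not not y = not 3/5 = 2/5
(x and x) or not not y = 1/5 or 2/5 = 2/5
z and y = 3/5 and 2/5 = 2/5
not x = not 1/5 = 4/5
(z and y) and not x = 2/5 and 4/5 = 2/5
((x and x) or not not y) or ((z and y) and not x) = 2/5 or 2/5 = 2/5
not ((z or (y or x)) or (z or y)) implies (((x and x) or not not y) or ((z and y) and not x)) = 2/5 implies 2/5 = 1
not y = not 2/5 = 3/5
z or x = 3/5 or 1/5 = 3/5
not y and (z or x) = 3/5 and 3/5 = 3/5
z and x = 3/5 and 1/5 = 1/5
z and z = 3/5 and 3/5 = 3/5
(z and x) implies (z and z) = 1/5 implies 3/5 = 1
(not y and (z or x)) and ((z and x) implies (z and z)) = 3/5 and 1 = 3/5
(not ((z or (y or x)) or (z or y)) implies (((x and x) or not not y) or ((z and y) and not x))) implies ((not y and (z or x)) and ((z and x) implies (z and z))) = 1 implies 3/5 = 3/5

3/5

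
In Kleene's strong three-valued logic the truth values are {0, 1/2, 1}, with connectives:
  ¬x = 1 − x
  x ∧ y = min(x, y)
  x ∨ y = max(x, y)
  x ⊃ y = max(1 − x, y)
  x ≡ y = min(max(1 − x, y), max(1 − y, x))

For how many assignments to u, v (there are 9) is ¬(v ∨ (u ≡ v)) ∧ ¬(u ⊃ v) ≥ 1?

1

u = 0, v = 0 ↦ 0  <
u = 0, v = 1/2 ↦ 0  <
u = 0, v = 1 ↦ 0  <
u = 1/2, v = 0 ↦ 1/2  <
u = 1/2, v = 1/2 ↦ 1/2  <
u = 1/2, v = 1 ↦ 0  <
u = 1, v = 0 ↦ 1  ≥
u = 1, v = 1/2 ↦ 1/2  <
u = 1, v = 1 ↦ 0  <
So 1 of the 9 assignments meets the threshold.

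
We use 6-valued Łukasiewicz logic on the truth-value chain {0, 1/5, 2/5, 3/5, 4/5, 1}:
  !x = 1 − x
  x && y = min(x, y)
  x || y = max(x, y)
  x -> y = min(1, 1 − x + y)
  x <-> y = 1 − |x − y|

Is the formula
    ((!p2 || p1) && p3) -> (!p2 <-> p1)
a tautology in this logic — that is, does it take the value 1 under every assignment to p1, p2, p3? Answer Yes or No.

No

Counterexample: take p1 = 0, p2 = 0, p3 = 1/5.
!p2 = !0 = 1
!p2 || p1 = 1 || 0 = 1
(!p2 || p1) && p3 = 1 && 1/5 = 1/5
!p2 = !0 = 1
!p2 <-> p1 = 1 <-> 0 = 0
((!p2 || p1) && p3) -> (!p2 <-> p1) = 1/5 -> 0 = 4/5
This gives 4/5 ≠ 1.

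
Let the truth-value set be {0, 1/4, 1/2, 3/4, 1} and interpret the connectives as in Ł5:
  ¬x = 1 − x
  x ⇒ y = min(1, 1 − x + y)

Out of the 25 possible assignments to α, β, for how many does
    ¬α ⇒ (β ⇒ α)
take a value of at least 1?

19

value 1: 19 assignments (counts)
value 3/4: 2 assignments
value 1/2: 2 assignments
value 1/4: 1 assignment
value 0: 1 assignment
So 19 of the 25 assignments meet the threshold.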